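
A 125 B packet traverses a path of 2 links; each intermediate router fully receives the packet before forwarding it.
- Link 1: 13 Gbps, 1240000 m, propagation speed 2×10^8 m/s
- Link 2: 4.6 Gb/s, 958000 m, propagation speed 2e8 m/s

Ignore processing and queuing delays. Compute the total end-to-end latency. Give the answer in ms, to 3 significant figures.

11.0 ms

L = 125 × 8 = 1000 bits.
Transmission delays (L/R per hop): 7.69231e-05, 0.000217391 ms; sum = 0.000294314 ms.
Propagation delays (d/s per hop): 6.2, 4.79 ms; sum = 10.99 ms.
End-to-end = 11.0 ms.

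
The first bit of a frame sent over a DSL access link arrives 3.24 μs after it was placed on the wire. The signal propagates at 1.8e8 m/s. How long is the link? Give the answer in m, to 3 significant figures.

d = s × t_prop = 180000000 × 3.24e-06 = 583 m.

583 m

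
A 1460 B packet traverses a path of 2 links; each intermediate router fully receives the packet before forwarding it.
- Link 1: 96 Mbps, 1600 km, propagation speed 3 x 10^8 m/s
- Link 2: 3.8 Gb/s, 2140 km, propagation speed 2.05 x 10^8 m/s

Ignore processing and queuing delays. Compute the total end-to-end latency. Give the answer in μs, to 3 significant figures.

15900 μs

L = 1460 × 8 = 11680 bits.
Transmission delays (L/R per hop): 121.667, 3.07368 μs; sum = 124.74 μs.
Propagation delays (d/s per hop): 5333.33, 10439 μs; sum = 15772.4 μs.
End-to-end = 15900 μs.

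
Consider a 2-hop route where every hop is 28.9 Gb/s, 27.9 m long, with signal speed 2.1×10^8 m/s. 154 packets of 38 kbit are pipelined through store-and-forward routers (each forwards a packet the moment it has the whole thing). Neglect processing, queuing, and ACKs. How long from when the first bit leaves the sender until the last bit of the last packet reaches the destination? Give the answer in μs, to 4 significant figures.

Per-hop transmission t_tx = L/R = 38000/28900000000 = 1.31488 μs.
Per-hop propagation t_prop = 27.9/210000000 = 0.132857 μs.
Pipeline fill: first packet needs 2·t_tx to clear all hops; remaining 153 packets each add one t_tx.
Total = (2+154-1)·t_tx + 2·t_prop = 155·1.31488 + 2·0.132857 = 204.1 μs.

204.1 μs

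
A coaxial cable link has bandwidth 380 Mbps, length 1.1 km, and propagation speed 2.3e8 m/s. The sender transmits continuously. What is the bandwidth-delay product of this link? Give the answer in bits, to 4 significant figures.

Propagation delay = 1100 / 2.3e+08 = 4.78261e-06 s.
BDP = R × t_prop = 380000000 × 4.78261e-06 = 1817.39 bits.

1817 bits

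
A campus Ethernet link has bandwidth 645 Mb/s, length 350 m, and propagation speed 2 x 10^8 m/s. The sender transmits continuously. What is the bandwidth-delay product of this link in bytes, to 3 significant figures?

141 bytes

Propagation delay = 350 / 200000000 = 1.75e-06 s.
BDP = R × t_prop = 645000000 × 1.75e-06 = 1128.75 bits.
In bytes: 1128.75/8 = 141 bytes.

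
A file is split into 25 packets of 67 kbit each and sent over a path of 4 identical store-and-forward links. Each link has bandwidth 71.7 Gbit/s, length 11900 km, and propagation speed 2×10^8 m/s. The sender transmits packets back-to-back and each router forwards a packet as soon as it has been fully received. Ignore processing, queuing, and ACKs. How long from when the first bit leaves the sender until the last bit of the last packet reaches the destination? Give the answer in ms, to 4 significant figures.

238.0 ms

Per-hop transmission t_tx = L/R = 67000/71700000000 = 0.000934449 ms.
Per-hop propagation t_prop = 11900000/200000000 = 59.5 ms.
Pipeline fill: first packet needs 4·t_tx to clear all hops; remaining 24 packets each add one t_tx.
Total = (4+25-1)·t_tx + 4·t_prop = 28·0.000934449 + 4·59.5 = 238.0 ms.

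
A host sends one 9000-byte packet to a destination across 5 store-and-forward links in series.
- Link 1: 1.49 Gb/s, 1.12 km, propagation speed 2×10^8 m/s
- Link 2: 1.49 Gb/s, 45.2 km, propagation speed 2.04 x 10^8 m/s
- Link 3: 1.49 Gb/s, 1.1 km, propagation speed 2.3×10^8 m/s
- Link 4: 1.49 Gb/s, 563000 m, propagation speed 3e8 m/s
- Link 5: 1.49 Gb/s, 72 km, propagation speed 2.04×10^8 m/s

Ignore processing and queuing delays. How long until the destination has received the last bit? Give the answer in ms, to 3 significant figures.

2.70 ms

L = 9000 × 8 = 72000 bits.
Transmission delay per hop = L/R = 72000/1490000000 = 0.0483221 ms; 5 hops → 0.241611 ms.
Propagation delays (d/s per hop): 0.0056, 0.221569, 0.00478261, 1.87667, 0.352941 ms; sum = 2.46156 ms.
End-to-end = 2.70 ms.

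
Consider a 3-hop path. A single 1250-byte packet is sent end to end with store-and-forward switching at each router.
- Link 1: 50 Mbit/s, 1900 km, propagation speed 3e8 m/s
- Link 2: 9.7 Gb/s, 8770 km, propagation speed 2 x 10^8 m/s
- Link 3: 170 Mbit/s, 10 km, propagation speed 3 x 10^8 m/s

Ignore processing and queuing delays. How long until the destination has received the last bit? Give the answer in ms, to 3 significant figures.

50.5 ms

L = 1250 × 8 = 10000 bits.
Transmission delays (L/R per hop): 0.2, 0.00103093, 0.0588235 ms; sum = 0.259854 ms.
Propagation delays (d/s per hop): 6.33333, 43.85, 0.0333333 ms; sum = 50.2167 ms.
End-to-end = 50.5 ms.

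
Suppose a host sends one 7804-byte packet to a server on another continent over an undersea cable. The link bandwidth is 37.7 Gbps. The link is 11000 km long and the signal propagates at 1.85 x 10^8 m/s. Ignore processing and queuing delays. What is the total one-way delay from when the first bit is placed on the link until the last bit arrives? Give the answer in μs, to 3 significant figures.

L = 7804 × 8 = 62432 bits.
Transmission delay = L/R = 62432 / 37700000000 = 1.65602 μs.
Propagation delay = d/s = 11000000 m / 185000000 m/s = 59459.5 μs.
Total = 59500 μs.

59500 μs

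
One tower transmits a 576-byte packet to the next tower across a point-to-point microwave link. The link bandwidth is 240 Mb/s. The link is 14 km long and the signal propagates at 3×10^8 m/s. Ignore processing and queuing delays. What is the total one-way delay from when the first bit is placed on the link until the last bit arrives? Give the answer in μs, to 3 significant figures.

L = 576 × 8 = 4608 bits.
Transmission delay = L/R = 4608 / 240000000 = 19.2 μs.
Propagation delay = d/s = 14000 m / 300000000 m/s = 46.6667 μs.
Total = 65.9 μs.

65.9 μs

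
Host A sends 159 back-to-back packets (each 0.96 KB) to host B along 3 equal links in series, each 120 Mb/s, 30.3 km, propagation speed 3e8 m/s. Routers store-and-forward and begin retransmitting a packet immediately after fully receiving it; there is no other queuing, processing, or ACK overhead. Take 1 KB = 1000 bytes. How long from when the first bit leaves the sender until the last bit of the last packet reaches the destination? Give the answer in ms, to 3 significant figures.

Per-hop transmission t_tx = L/R = 7680/120000000 = 0.064 ms.
Per-hop propagation t_prop = 30300/300000000 = 0.101 ms.
Pipeline fill: first packet needs 3·t_tx to clear all hops; remaining 158 packets each add one t_tx.
Total = (3+159-1)·t_tx + 3·t_prop = 161·0.064 + 3·0.101 = 10.6 ms.

10.6 ms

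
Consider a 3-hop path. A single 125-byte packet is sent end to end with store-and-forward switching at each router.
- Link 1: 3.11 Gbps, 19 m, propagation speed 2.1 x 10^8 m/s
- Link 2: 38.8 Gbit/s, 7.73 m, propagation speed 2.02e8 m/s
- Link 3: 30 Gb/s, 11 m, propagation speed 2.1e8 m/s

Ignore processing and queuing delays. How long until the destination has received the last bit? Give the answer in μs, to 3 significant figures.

0.562 μs

L = 125 × 8 = 1000 bits.
Transmission delays (L/R per hop): 0.321543, 0.0257732, 0.0333333 μs; sum = 0.38065 μs.
Propagation delays (d/s per hop): 0.0904762, 0.0382673, 0.052381 μs; sum = 0.181124 μs.
End-to-end = 0.562 μs.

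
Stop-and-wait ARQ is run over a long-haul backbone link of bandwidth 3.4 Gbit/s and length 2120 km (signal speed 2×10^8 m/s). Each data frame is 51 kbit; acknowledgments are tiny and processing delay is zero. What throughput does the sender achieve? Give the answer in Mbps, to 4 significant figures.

t_tx = L/R = 51000/3400000000 = 1.5e-05 s.
t_prop = 2120000/200000000 = 0.0106 s; RTT = 0.0212 s.
Cycle = t_tx + RTT = 0.021215 s.
Throughput = L / cycle = 51000 / 0.021215 = 2.404 Mbps.

2.404 Mbps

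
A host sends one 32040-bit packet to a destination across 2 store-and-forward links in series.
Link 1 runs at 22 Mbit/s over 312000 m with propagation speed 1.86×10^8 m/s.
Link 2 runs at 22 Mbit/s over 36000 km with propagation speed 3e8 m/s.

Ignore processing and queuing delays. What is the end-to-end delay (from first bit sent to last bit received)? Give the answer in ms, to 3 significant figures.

125 ms

Transmission delay per hop = L/R = 32040/22000000 = 1.45636 ms; 2 hops → 2.91273 ms.
Propagation delays (d/s per hop): 1.67742, 120 ms; sum = 121.677 ms.
End-to-end = 125 ms.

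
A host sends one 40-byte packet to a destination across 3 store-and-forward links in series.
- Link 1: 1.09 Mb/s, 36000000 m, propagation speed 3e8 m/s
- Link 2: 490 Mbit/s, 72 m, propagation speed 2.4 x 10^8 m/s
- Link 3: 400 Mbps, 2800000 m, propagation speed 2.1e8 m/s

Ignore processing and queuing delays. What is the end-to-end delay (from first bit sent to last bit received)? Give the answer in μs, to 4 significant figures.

133600 μs

L = 40 × 8 = 320 bits.
Transmission delays (L/R per hop): 293.578, 0.653061, 0.8 μs; sum = 295.031 μs.
Propagation delays (d/s per hop): 120000, 0.3, 13333.3 μs; sum = 133334 μs.
End-to-end = 133600 μs.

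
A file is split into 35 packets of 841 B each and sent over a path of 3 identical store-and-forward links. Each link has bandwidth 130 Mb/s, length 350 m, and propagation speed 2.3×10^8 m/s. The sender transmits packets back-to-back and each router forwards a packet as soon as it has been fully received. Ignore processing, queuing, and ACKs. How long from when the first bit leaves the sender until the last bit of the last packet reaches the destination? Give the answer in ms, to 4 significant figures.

Per-hop transmission t_tx = L/R = 6728/130000000 = 0.0517538 ms.
Per-hop propagation t_prop = 350/2.3e+08 = 0.00152174 ms.
Pipeline fill: first packet needs 3·t_tx to clear all hops; remaining 34 packets each add one t_tx.
Total = (3+35-1)·t_tx + 3·t_prop = 37·0.0517538 + 3·0.00152174 = 1.919 ms.

1.919 ms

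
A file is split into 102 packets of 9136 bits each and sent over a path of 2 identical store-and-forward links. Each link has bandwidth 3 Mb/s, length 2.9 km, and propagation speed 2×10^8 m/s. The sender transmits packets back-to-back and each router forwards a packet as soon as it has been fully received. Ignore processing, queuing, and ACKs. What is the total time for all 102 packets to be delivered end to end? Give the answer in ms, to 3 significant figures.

Per-hop transmission t_tx = L/R = 9136/3000000 = 3.04533 ms.
Per-hop propagation t_prop = 2900/200000000 = 0.0145 ms.
Pipeline fill: first packet needs 2·t_tx to clear all hops; remaining 101 packets each add one t_tx.
Total = (2+102-1)·t_tx + 2·t_prop = 103·3.04533 + 2·0.0145 = 314 ms.

314 ms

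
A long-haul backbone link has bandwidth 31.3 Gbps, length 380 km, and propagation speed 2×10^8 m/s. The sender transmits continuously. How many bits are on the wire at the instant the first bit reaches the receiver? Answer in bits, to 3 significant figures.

59500000 bits

Propagation delay = 380000 / 200000000 = 0.0019 s.
BDP = R × t_prop = 31300000000 × 0.0019 = 59470000 bits.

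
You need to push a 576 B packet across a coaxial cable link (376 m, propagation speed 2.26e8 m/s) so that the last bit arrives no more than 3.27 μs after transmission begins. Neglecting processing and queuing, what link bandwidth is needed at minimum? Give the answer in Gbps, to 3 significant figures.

L = 4608 bits.
Propagation delay = 376 / 2.26e+08 = 1.66372 μs.
Transmission budget = 3.27 − 1.66372 = 1.60628 μs.
R ≥ L / t_tx = 4608 bits / 1.60628e-06 s = 2.87 Gbps.

2.87 Gbps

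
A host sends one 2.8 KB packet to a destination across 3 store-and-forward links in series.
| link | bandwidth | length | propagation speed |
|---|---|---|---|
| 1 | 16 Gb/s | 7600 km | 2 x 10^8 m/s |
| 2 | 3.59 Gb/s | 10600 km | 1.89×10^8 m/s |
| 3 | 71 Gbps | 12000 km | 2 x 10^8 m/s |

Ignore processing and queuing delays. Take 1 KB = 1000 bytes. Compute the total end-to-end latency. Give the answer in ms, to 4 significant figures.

154.1 ms

L = 22400 bits.
Transmission delays (L/R per hop): 0.0014, 0.00623955, 0.000315493 ms; sum = 0.00795505 ms.
Propagation delays (d/s per hop): 38, 56.0847, 60 ms; sum = 154.085 ms.
End-to-end = 154.1 ms.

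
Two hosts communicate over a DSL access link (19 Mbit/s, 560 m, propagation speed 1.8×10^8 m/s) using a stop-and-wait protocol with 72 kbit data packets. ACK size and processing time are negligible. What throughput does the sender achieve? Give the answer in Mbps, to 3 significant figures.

19.0 Mbps

t_tx = L/R = 72000/19000000 = 0.00378947 s.
t_prop = 560/180000000 = 3.11111e-06 s; RTT = 6.22222e-06 s.
Cycle = t_tx + RTT = 0.0037957 s.
Throughput = L / cycle = 72000 / 0.0037957 = 19.0 Mbps.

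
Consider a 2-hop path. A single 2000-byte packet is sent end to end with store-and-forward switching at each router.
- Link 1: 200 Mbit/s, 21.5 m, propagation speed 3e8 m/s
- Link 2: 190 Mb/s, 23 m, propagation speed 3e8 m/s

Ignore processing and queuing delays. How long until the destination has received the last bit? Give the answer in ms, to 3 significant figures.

L = 2000 × 8 = 16000 bits.
Transmission delays (L/R per hop): 0.08, 0.0842105 ms; sum = 0.164211 ms.
Propagation delays (d/s per hop): 7.16667e-05, 7.66667e-05 ms; sum = 0.000148333 ms.
End-to-end = 0.164 ms.

0.164 ms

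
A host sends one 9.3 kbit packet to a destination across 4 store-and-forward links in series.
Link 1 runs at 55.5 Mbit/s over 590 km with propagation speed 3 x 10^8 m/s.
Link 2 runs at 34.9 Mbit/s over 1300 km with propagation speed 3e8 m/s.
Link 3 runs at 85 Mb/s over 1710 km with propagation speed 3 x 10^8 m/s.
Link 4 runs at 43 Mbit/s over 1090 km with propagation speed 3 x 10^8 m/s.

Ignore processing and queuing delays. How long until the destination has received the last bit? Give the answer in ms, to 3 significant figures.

16.4 ms

L = 9300 bits.
Transmission delays (L/R per hop): 0.167568, 0.266476, 0.109412, 0.216279 ms; sum = 0.759734 ms.
Propagation delays (d/s per hop): 1.96667, 4.33333, 5.7, 3.63333 ms; sum = 15.6333 ms.
End-to-end = 16.4 ms.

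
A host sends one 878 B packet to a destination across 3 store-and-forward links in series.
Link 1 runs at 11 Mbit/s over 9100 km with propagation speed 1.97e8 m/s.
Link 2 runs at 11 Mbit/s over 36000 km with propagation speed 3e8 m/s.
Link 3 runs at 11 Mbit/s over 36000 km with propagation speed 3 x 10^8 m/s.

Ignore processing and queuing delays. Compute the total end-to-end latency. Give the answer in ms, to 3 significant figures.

288 ms

L = 878 × 8 = 7024 bits.
Transmission delay per hop = L/R = 7024/11000000 = 0.638545 ms; 3 hops → 1.91564 ms.
Propagation delays (d/s per hop): 46.1929, 120, 120 ms; sum = 286.193 ms.
End-to-end = 288 ms.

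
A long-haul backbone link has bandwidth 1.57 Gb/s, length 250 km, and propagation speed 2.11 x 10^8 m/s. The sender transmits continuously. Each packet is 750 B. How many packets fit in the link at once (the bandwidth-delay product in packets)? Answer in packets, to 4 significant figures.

310.0 packets

Propagation delay = 250000 / 211000000 = 0.00118483 s.
BDP = R × t_prop = 1570000000 × 0.00118483 = 1860190 bits.
In packets of 6000 bits: 310.0 packets.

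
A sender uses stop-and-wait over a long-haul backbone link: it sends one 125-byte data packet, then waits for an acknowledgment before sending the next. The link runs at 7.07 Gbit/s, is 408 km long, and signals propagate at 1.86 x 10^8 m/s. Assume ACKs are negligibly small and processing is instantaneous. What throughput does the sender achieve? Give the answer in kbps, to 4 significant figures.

t_tx = L/R = 1000/7070000000 = 1.41443e-07 s.
t_prop = 408000/186000000 = 0.00219355 s; RTT = 0.0043871 s.
Cycle = t_tx + RTT = 0.00438724 s.
Throughput = L / cycle = 1000 / 0.00438724 = 227.9 kbps.

227.9 kbps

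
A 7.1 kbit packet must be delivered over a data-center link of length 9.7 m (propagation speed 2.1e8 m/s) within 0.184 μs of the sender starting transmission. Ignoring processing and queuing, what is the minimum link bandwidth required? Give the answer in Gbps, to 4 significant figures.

Propagation delay = 9.7 / 210000000 = 0.0461905 μs.
Transmission budget = 0.184 − 0.0461905 = 0.13781 μs.
R ≥ L / t_tx = 7100 bits / 1.3781e-07 s = 51.52 Gbps.

51.52 Gbps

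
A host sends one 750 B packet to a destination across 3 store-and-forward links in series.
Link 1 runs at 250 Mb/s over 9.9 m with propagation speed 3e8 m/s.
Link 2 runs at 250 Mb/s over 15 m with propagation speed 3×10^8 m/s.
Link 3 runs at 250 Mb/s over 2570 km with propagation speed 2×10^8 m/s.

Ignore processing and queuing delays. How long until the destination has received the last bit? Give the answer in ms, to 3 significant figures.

L = 750 × 8 = 6000 bits.
Transmission delay per hop = L/R = 6000/250000000 = 0.024 ms; 3 hops → 0.072 ms.
Propagation delays (d/s per hop): 3.3e-05, 5e-05, 12.85 ms; sum = 12.8501 ms.
End-to-end = 12.9 ms.

12.9 ms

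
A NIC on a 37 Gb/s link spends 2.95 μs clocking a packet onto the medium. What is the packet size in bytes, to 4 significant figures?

L = R × t_tx = 37000000000 b/s × 2.95e-06 s = 109150 bits.
In bytes: 109150 / 8 = 13640 bytes.

13640 bytes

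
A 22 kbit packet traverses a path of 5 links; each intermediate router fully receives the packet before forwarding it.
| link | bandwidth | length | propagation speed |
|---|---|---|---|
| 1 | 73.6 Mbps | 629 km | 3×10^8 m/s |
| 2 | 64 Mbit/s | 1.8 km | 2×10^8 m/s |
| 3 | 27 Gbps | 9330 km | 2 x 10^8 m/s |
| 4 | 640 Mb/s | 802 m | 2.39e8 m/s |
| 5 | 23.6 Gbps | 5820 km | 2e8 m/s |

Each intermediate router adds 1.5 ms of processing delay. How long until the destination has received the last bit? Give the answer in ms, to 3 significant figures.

L = 22000 bits.
Transmission delays (L/R per hop): 0.298913, 0.34375, 0.000814815, 0.034375, 0.000932203 ms; sum = 0.678785 ms.
Propagation delays (d/s per hop): 2.09667, 0.009, 46.65, 0.00335565, 29.1 ms; sum = 77.859 ms.
Processing at 4 router(s): 4 × 1.5 ms = 6 ms.
End-to-end = 84.5 ms.

84.5 ms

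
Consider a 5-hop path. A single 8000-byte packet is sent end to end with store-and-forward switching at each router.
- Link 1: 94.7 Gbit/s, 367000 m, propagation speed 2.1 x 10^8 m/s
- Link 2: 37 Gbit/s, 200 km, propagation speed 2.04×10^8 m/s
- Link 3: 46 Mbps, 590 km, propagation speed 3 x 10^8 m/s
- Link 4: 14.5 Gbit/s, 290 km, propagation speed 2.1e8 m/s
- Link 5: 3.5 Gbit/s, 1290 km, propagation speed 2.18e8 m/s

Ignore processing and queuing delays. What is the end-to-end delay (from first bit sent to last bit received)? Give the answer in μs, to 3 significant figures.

L = 8000 × 8 = 64000 bits.
Transmission delays (L/R per hop): 0.675818, 1.72973, 1391.3, 4.41379, 18.2857 μs; sum = 1416.41 μs.
Propagation delays (d/s per hop): 1747.62, 980.392, 1966.67, 1380.95, 5917.43 μs; sum = 11993.1 μs.
End-to-end = 13400 μs.

13400 μs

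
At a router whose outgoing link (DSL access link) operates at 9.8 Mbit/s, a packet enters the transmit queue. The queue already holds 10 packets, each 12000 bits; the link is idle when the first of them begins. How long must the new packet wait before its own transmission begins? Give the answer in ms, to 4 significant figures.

12.24 ms

Each queued packet: L/R = 12000/9800000 = 1.22449 ms.
10 queued → 12.2449 ms.
Queuing delay = 12.24 ms.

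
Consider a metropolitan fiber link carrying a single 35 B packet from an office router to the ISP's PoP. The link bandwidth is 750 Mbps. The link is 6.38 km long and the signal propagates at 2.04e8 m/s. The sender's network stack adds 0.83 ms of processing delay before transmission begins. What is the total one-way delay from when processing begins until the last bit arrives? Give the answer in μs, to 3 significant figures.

862 μs

L = 35 × 8 = 280 bits.
Transmission delay = L/R = 280 / 750000000 = 0.373333 μs.
Propagation delay = d/s = 6380 m / 204000000 m/s = 31.2745 μs.
Plus processing delay 0.83 ms = 830 μs.
Total = 862 μs.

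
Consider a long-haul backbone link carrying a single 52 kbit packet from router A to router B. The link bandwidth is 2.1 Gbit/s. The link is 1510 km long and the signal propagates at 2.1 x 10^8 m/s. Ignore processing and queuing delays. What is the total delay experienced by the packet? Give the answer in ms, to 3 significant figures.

L = 52000 bits.
Transmission delay = L/R = 52000 / 2100000000 = 0.0247619 ms.
Propagation delay = d/s = 1510000 m / 210000000 m/s = 7.19048 ms.
Total = 7.22 ms.

7.22 ms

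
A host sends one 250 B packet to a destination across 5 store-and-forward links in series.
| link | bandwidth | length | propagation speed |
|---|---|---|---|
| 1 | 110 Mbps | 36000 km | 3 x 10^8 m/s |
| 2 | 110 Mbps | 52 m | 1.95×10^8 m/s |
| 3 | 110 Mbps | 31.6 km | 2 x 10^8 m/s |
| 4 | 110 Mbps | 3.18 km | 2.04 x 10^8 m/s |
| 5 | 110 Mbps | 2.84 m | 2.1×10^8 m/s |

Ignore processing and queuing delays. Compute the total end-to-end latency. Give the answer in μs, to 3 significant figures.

120000 μs

L = 250 × 8 = 2000 bits.
Transmission delay per hop = L/R = 2000/110000000 = 18.1818 μs; 5 hops → 90.9091 μs.
Propagation delays (d/s per hop): 120000, 0.266667, 158, 15.5882, 0.0135238 μs; sum = 120174 μs.
End-to-end = 120000 μs.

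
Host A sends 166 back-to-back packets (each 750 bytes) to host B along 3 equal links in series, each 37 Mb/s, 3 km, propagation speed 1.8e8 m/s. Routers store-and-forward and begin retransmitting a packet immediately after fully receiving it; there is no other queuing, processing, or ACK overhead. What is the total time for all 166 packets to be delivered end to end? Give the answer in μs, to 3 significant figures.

Per-hop transmission t_tx = L/R = 6000/37000000 = 162.162 μs.
Per-hop propagation t_prop = 3000/180000000 = 16.6667 μs.
Pipeline fill: first packet needs 3·t_tx to clear all hops; remaining 165 packets each add one t_tx.
Total = (3+166-1)·t_tx + 3·t_prop = 168·162.162 + 3·16.6667 = 27300 μs.

27300 μs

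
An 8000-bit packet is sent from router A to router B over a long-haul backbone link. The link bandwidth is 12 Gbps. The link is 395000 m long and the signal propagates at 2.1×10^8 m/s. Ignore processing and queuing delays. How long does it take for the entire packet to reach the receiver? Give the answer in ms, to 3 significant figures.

Transmission delay = L/R = 8000 / 12000000000 = 0.000666667 ms.
Propagation delay = d/s = 395000 m / 210000000 m/s = 1.88095 ms.
Total = 1.88 ms.

1.88 ms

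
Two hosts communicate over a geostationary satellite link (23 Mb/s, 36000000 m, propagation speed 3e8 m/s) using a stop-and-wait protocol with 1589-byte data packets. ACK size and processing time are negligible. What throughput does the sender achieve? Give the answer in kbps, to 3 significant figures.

52.8 kbps

t_tx = L/R = 12712/23000000 = 0.000552696 s.
t_prop = 36000000/300000000 = 0.12 s; RTT = 0.24 s.
Cycle = t_tx + RTT = 0.240553 s.
Throughput = L / cycle = 12712 / 0.240553 = 52.8 kbps.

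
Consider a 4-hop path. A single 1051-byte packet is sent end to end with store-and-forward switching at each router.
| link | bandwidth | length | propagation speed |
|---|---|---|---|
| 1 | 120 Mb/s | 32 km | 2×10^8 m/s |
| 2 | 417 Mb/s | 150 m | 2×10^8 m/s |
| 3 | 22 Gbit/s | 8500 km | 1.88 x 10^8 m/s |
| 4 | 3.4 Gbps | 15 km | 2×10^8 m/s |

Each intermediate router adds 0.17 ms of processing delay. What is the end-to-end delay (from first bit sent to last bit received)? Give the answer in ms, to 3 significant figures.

46.1 ms

L = 1051 × 8 = 8408 bits.
Transmission delays (L/R per hop): 0.0700667, 0.0201631, 0.000382182, 0.00247294 ms; sum = 0.0930849 ms.
Propagation delays (d/s per hop): 0.16, 0.00075, 45.2128, 0.075 ms; sum = 45.4485 ms.
Processing at 3 router(s): 3 × 0.17 ms = 0.51 ms.
End-to-end = 46.1 ms.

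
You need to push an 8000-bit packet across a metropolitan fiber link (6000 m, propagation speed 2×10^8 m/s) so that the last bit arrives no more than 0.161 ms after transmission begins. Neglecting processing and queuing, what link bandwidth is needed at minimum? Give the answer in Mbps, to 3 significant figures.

61.1 Mbps

Propagation delay = 6000 / 200000000 = 0.03 ms.
Transmission budget = 0.161 − 0.03 = 0.131 ms.
R ≥ L / t_tx = 8000 bits / 0.000131 s = 61.1 Mbps.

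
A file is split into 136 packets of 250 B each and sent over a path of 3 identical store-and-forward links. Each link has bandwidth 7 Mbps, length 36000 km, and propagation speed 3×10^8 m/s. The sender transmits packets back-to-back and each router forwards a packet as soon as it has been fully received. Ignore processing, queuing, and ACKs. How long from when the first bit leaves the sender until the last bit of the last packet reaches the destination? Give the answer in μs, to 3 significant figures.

Per-hop transmission t_tx = L/R = 2000/7000000 = 285.714 μs.
Per-hop propagation t_prop = 36000000/300000000 = 120000 μs.
Pipeline fill: first packet needs 3·t_tx to clear all hops; remaining 135 packets each add one t_tx.
Total = (3+136-1)·t_tx + 3·t_prop = 138·285.714 + 3·120000 = 399000 μs.

399000 μs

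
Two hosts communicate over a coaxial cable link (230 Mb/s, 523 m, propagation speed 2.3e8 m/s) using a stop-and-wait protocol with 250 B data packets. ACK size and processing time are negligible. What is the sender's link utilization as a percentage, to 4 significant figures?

t_tx = L/R = 2000/230000000 = 8.69565e-06 s.
t_prop = 523/2.3e+08 = 2.27391e-06 s; RTT = 4.54783e-06 s.
Cycle = t_tx + RTT = 1.32435e-05 s.
Utilization = t_tx / cycle = 8.69565e-06/1.32435e-05 = 65.66 %.

65.66 %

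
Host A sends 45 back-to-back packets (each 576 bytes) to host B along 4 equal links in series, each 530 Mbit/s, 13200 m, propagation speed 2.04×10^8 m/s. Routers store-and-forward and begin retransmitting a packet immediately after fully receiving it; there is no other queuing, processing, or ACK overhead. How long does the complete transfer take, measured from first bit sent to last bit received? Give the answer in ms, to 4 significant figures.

Per-hop transmission t_tx = L/R = 4608/530000000 = 0.00869434 ms.
Per-hop propagation t_prop = 13200/204000000 = 0.0647059 ms.
Pipeline fill: first packet needs 4·t_tx to clear all hops; remaining 44 packets each add one t_tx.
Total = (4+45-1)·t_tx + 4·t_prop = 48·0.00869434 + 4·0.0647059 = 0.6762 ms.

0.6762 ms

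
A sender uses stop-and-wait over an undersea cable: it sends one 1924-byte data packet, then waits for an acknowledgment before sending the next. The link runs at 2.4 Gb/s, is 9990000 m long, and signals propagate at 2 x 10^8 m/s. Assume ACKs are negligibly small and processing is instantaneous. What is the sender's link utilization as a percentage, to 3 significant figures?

t_tx = L/R = 15392/2400000000 = 6.41333e-06 s.
t_prop = 9990000/200000000 = 0.04995 s; RTT = 0.0999 s.
Cycle = t_tx + RTT = 0.0999064 s.
Utilization = t_tx / cycle = 6.41333e-06/0.0999064 = 0.00642 %.

0.00642 %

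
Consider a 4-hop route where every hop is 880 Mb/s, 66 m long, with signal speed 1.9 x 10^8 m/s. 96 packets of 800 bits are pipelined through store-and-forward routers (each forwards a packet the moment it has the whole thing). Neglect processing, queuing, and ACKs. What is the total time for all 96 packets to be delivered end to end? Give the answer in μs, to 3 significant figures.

Per-hop transmission t_tx = L/R = 800/880000000 = 0.909091 μs.
Per-hop propagation t_prop = 66/190000000 = 0.347368 μs.
Pipeline fill: first packet needs 4·t_tx to clear all hops; remaining 95 packets each add one t_tx.
Total = (4+96-1)·t_tx + 4·t_prop = 99·0.909091 + 4·0.347368 = 91.4 μs.

91.4 μs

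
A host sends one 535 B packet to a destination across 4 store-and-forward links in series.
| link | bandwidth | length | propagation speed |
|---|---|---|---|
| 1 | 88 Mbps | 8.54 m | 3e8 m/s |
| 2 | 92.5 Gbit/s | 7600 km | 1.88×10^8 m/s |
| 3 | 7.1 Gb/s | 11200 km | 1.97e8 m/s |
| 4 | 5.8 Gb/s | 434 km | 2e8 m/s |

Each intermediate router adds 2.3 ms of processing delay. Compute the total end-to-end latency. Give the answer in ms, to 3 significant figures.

106 ms

L = 535 × 8 = 4280 bits.
Transmission delays (L/R per hop): 0.0486364, 4.62703e-05, 0.000602817, 0.000737931 ms; sum = 0.0500234 ms.
Propagation delays (d/s per hop): 2.84667e-05, 40.4255, 56.8528, 2.17 ms; sum = 99.4484 ms.
Processing at 3 router(s): 3 × 2.3 ms = 6.9 ms.
End-to-end = 106 ms.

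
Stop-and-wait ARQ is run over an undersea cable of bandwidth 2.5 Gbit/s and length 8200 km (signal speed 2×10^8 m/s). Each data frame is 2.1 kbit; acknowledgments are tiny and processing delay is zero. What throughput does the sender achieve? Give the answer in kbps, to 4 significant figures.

t_tx = L/R = 2100/2500000000 = 8.4e-07 s.
t_prop = 8200000/200000000 = 0.041 s; RTT = 0.082 s.
Cycle = t_tx + RTT = 0.0820008 s.
Throughput = L / cycle = 2100 / 0.0820008 = 25.61 kbps.

25.61 kbps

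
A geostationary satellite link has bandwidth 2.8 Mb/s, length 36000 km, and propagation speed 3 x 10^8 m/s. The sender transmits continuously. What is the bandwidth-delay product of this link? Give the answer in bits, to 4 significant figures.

336000 bits

Propagation delay = 36000000 / 300000000 = 0.12 s.
BDP = R × t_prop = 2800000 × 0.12 = 336000 bits.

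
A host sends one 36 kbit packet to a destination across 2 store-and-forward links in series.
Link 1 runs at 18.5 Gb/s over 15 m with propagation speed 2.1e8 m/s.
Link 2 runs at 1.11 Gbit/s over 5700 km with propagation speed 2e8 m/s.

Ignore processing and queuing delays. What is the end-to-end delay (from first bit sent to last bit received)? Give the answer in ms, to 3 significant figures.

28.5 ms

L = 36000 bits.
Transmission delays (L/R per hop): 0.00194595, 0.0324324 ms; sum = 0.0343784 ms.
Propagation delays (d/s per hop): 7.14286e-05, 28.5 ms; sum = 28.5001 ms.
End-to-end = 28.5 ms.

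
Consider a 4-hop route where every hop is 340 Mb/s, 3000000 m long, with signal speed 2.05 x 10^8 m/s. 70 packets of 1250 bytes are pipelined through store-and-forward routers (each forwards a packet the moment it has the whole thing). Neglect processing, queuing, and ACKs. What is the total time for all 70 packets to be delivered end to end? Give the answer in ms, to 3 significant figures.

60.7 ms

Per-hop transmission t_tx = L/R = 10000/340000000 = 0.0294118 ms.
Per-hop propagation t_prop = 3000000/2.05e+08 = 14.6341 ms.
Pipeline fill: first packet needs 4·t_tx to clear all hops; remaining 69 packets each add one t_tx.
Total = (4+70-1)·t_tx + 4·t_prop = 73·0.0294118 + 4·14.6341 = 60.7 ms.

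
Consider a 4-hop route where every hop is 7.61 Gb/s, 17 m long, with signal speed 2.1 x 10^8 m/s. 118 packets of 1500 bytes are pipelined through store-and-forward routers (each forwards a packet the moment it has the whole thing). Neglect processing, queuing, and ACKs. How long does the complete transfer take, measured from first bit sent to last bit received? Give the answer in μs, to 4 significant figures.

Per-hop transmission t_tx = L/R = 12000/7610000000 = 1.57687 μs.
Per-hop propagation t_prop = 17/210000000 = 0.0809524 μs.
Pipeline fill: first packet needs 4·t_tx to clear all hops; remaining 117 packets each add one t_tx.
Total = (4+118-1)·t_tx + 4·t_prop = 121·1.57687 + 4·0.0809524 = 191.1 μs.

191.1 μs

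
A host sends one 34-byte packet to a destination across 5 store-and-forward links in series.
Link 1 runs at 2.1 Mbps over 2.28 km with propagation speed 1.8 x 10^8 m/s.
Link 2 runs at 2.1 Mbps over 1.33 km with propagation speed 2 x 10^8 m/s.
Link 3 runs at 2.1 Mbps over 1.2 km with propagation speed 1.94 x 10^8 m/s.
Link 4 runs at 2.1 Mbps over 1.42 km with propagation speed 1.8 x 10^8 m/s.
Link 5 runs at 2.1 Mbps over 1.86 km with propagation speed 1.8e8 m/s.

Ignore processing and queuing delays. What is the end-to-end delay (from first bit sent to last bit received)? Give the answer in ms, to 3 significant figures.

0.691 ms

L = 34 × 8 = 272 bits.
Transmission delay per hop = L/R = 272/2100000 = 0.129524 ms; 5 hops → 0.647619 ms.
Propagation delays (d/s per hop): 0.0126667, 0.00665, 0.00618557, 0.00788889, 0.0103333 ms; sum = 0.0437245 ms.
End-to-end = 0.691 ms.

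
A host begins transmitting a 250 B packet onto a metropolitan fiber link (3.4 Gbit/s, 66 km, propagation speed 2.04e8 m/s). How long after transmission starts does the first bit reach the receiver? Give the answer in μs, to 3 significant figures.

First bit experiences only propagation delay: d/s = 66000/204000000 = 324 μs.

324 μs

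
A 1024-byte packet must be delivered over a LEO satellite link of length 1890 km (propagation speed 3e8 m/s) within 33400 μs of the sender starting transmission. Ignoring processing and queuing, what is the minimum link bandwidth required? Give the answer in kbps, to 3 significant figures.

L = 8192 bits.
Propagation delay = 1890000 / 300000000 = 6300 μs.
Transmission budget = 33400 − 6300 = 27100 μs.
R ≥ L / t_tx = 8192 bits / 0.0271 s = 302 kbps.

302 kbps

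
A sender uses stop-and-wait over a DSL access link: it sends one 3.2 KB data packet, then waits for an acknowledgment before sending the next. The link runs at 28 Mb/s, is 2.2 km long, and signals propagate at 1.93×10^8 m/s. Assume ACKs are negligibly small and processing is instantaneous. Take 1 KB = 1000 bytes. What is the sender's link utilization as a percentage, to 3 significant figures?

t_tx = L/R = 25600/28000000 = 0.000914286 s.
t_prop = 2200/193000000 = 1.1399e-05 s; RTT = 2.27979e-05 s.
Cycle = t_tx + RTT = 0.000937084 s.
Utilization = t_tx / cycle = 0.000914286/0.000937084 = 97.6 %.

97.6 %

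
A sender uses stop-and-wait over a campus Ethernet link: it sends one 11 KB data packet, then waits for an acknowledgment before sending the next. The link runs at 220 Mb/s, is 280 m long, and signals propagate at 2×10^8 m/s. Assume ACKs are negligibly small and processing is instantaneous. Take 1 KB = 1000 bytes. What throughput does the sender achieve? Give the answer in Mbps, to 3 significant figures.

t_tx = L/R = 88000/220000000 = 0.0004 s.
t_prop = 280/200000000 = 1.4e-06 s; RTT = 2.8e-06 s.
Cycle = t_tx + RTT = 0.0004028 s.
Throughput = L / cycle = 88000 / 0.0004028 = 218 Mbps.

218 Mbps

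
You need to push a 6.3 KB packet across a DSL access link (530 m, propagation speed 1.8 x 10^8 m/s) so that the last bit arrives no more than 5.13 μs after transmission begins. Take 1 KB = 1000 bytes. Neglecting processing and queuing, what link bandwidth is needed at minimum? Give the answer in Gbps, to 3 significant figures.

23.1 Gbps

L = 50400 bits.
Propagation delay = 530 / 180000000 = 2.94444 μs.
Transmission budget = 5.13 − 2.94444 = 2.18556 μs.
R ≥ L / t_tx = 50400 bits / 2.18556e-06 s = 23.1 Gbps.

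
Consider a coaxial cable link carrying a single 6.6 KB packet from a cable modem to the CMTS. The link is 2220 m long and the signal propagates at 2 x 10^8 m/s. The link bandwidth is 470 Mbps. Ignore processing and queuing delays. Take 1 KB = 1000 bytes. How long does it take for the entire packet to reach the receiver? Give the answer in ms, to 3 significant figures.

L = 52800 bits.
Transmission delay = L/R = 52800 / 470000000 = 0.11234 ms.
Propagation delay = d/s = 2220 m / 200000000 m/s = 0.0111 ms.
Total = 0.123 ms.

0.123 ms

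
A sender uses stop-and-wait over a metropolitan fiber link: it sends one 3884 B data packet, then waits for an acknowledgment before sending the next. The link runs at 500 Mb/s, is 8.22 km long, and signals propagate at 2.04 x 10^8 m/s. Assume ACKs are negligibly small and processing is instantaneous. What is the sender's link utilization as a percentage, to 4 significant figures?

t_tx = L/R = 31072/500000000 = 6.2144e-05 s.
t_prop = 8220/204000000 = 4.02941e-05 s; RTT = 8.05882e-05 s.
Cycle = t_tx + RTT = 0.000142732 s.
Utilization = t_tx / cycle = 6.2144e-05/0.000142732 = 43.54 %.

43.54 %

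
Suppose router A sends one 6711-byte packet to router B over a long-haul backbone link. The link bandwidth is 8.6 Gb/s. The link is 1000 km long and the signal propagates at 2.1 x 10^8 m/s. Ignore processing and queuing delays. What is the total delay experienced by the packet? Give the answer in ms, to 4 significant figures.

4.768 ms

L = 6711 × 8 = 53688 bits.
Transmission delay = L/R = 53688 / 8600000000 = 0.00624279 ms.
Propagation delay = d/s = 1000000 m / 210000000 m/s = 4.7619 ms.
Total = 4.768 ms.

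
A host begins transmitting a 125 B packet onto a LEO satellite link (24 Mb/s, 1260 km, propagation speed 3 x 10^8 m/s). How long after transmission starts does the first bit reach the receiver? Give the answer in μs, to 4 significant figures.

First bit experiences only propagation delay: d/s = 1260000/300000000 = 4200 μs.

4200 μs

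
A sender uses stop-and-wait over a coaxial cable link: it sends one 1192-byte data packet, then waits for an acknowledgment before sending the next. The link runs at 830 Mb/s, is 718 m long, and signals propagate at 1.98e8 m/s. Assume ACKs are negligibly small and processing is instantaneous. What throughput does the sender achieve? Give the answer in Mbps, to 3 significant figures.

t_tx = L/R = 9536/830000000 = 1.14892e-05 s.
t_prop = 718/198000000 = 3.62626e-06 s; RTT = 7.25253e-06 s.
Cycle = t_tx + RTT = 1.87417e-05 s.
Throughput = L / cycle = 9536 / 1.87417e-05 = 509 Mbps.

509 Mbps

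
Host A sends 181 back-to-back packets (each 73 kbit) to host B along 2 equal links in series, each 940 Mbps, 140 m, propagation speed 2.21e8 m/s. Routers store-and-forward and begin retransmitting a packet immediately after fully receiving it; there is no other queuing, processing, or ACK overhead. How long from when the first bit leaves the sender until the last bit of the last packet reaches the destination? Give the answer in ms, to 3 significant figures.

Per-hop transmission t_tx = L/R = 73000/940000000 = 0.0776596 ms.
Per-hop propagation t_prop = 140/221000000 = 0.000633484 ms.
Pipeline fill: first packet needs 2·t_tx to clear all hops; remaining 180 packets each add one t_tx.
Total = (2+181-1)·t_tx + 2·t_prop = 182·0.0776596 + 2·0.000633484 = 14.1 ms.

14.1 ms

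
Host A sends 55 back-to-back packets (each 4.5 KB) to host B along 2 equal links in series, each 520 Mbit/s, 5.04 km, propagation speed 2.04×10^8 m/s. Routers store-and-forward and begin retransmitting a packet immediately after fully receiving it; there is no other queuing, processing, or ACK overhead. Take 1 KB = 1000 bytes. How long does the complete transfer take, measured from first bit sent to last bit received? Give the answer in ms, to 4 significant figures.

3.926 ms

Per-hop transmission t_tx = L/R = 36000/520000000 = 0.0692308 ms.
Per-hop propagation t_prop = 5040/204000000 = 0.0247059 ms.
Pipeline fill: first packet needs 2·t_tx to clear all hops; remaining 54 packets each add one t_tx.
Total = (2+55-1)·t_tx + 2·t_prop = 56·0.0692308 + 2·0.0247059 = 3.926 ms.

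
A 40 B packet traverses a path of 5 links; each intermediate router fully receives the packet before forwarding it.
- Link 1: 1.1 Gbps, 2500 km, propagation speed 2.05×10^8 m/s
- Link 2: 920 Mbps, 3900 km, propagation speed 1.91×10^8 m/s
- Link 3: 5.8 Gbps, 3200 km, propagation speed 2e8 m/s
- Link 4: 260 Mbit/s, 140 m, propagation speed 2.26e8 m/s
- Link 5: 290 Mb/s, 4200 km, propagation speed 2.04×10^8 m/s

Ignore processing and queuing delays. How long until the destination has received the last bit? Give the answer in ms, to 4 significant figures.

69.21 ms

L = 40 × 8 = 320 bits.
Transmission delays (L/R per hop): 0.000290909, 0.000347826, 5.51724e-05, 0.00123077, 0.00110345 ms; sum = 0.00302813 ms.
Propagation delays (d/s per hop): 12.1951, 20.4188, 16, 0.000619469, 20.5882 ms; sum = 69.2028 ms.
End-to-end = 69.21 ms.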